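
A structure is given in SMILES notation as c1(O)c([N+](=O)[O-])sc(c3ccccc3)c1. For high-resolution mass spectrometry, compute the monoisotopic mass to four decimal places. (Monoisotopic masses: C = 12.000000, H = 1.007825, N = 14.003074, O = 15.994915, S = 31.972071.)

Atom tally by fragment:
  thiophene ring core → C:4 H:4 S:1
  (− 3 ring H displaced by substituents)
  + OH → O:1 H:1
  + NO2 → N:1 O:2
  + C6H5 → C:6 H:5
Element totals:
  C: 10
  H: 7
  N: 1
  O: 3
  S: 1
Molecular formula: C10H7NO3S.
  M = 10(12.0) + 7(1.007825) + 14.003074 + 3(15.994915) + 31.972071
    = 120.000000 + 7.054775 + 14.003074 + 47.984745 + 31.972071 = 221.014665

221.0147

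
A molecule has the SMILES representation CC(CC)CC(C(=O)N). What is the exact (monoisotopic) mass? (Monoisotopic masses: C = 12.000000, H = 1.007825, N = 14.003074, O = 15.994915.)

129.1154

Atom tally by fragment:
  CH3 → C:1 H:3
  CH(C2H5) → C:3 H:6
  CH2 → C:1 H:2
  CH2CONH2 → C:2 H:4 O:1 N:1
Element totals:
  C: 7
  H: 15
  N: 1
  O: 1
Molecular formula: C7H15NO.
  M = 7(12.0) + 15(1.007825) + 14.003074 + 15.994915
    = 84.000000 + 15.117375 + 14.003074 + 15.994915 = 129.115364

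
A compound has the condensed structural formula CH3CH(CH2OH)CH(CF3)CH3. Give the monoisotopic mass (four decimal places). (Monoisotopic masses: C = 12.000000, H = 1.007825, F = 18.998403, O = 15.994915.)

156.0762

Element totals:
  C: 6
  H: 11
  F: 3
  O: 1
Molecular formula: C6H11F3O.
  M = 6(12.0) + 11(1.007825) + 3(18.998403) + 15.994915
    = 72.000000 + 11.086075 + 56.995209 + 15.994915 = 156.076199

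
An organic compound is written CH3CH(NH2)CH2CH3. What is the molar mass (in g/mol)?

Atom tally by fragment:
  CH3 → C:1 H:3
  CH(NH2) → C:1 H:3 N:1
  CH2 → C:1 H:2
  CH3 → C:1 H:3
Element totals:
  C: 4
  H: 11
  N: 1
Molecular formula: C4H11N.
  M = 4(12.011) + 11(1.008) + 14.007
    = 48.044 + 11.088 + 14.007 = 73.139

73.14 g/mol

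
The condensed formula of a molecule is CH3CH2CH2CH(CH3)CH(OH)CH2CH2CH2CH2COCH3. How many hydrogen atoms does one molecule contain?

Atom tally by fragment:
  CH3 → C:1 H:3
  CH2 → C:1 H:2
  CH2 → C:1 H:2
  CH(CH3) → C:2 H:4
  CH(OH) → C:1 H:2 O:1
  CH2 → C:1 H:2
  CH2 → C:1 H:2
  CH2 → C:1 H:2
  CH2COCH3 → C:3 H:5 O:1
Element totals:
  C: 12
  H: 24
  O: 2

24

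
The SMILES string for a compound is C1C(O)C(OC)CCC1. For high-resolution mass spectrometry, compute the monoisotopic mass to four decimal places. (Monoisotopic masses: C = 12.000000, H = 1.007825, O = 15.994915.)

130.0994

Atom tally by fragment:
  cyclohexane ring core → C:6 H:12
  (− 2 ring H displaced by substituents)
  + OH → O:1 H:1
  + OCH3 → C:1 H:3 O:1
Element totals:
  C: 7
  H: 14
  O: 2
Molecular formula: C7H14O2.
  M = 7(12.0) + 14(1.007825) + 2(15.994915)
    = 84.000000 + 14.109550 + 31.989830 = 130.099380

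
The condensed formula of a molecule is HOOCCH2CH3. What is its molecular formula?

Atom tally by fragment:
  HOOCCH2 → C:2 H:3 O:2
  CH3 → C:1 H:3
Element totals:
  C: 3
  H: 6
  O: 2

C3H6O2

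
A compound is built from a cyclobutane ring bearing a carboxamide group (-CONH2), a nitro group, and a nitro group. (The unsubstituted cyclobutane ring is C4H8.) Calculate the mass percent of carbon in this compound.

31.75%

Atom tally by fragment:
  cyclobutane ring core → C:4 H:8
  (− 3 ring H displaced by substituents)
  + CONH2 → C:1 H:2 O:1 N:1
  + NO2 → N:1 O:2
  + NO2 → N:1 O:2
Element totals:
  C: 5
  H: 7
  N: 3
  O: 5
Molecular formula: C5H7N3O5.
Molar mass = 189.127 g/mol.
Mass from C: 5 × 12.011 = 60.055 g/mol.
%C = 60.055 / 189.127 × 100 = 31.75%.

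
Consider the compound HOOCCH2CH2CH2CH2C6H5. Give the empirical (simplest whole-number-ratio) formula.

C11H14O2

Element totals:
  C: 11
  H: 14
  O: 2
Molecular formula: C11H14O2.
gcd of subscripts (11, 14, 2) = 1, so the empirical formula equals the molecular formula.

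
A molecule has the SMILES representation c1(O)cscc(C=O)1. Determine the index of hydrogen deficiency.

4

Atom tally by fragment:
  thiophene ring core → C:4 H:4 S:1
  (− 2 ring H displaced by substituents)
  + OH → O:1 H:1
  + CHO → C:1 H:1 O:1
Element totals:
  C: 5
  H: 4
  O: 2
  S: 1
Molecular formula: C5H4O2S.
DoU = (2C + 2 + N − H − X) / 2 = (2·5 + 2 + 0 − 4 − 0) / 2 = 4.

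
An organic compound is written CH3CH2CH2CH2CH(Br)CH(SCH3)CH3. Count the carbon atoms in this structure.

8

Atom tally by fragment:
  CH3 → C:1 H:3
  CH2 → C:1 H:2
  CH2 → C:1 H:2
  CH2 → C:1 H:2
  CH(Br) → C:1 H:1 Br:1
  CH(SCH3) → C:2 H:4 S:1
  CH3 → C:1 H:3
Element totals:
  C: 8
  H: 17
  Br: 1
  S: 1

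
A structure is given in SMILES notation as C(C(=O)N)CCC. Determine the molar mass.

Atom tally by fragment:
  H2NOCCH2 → C:2 H:4 O:1 N:1
  CH2 → C:1 H:2
  CH2 → C:1 H:2
  CH3 → C:1 H:3
Element totals:
  C: 5
  H: 11
  N: 1
  O: 1
Molecular formula: C5H11NO.
  M = 5(12.011) + 11(1.008) + 14.007 + 15.999
    = 60.055 + 11.088 + 14.007 + 15.999 = 101.149

101.15 g/mol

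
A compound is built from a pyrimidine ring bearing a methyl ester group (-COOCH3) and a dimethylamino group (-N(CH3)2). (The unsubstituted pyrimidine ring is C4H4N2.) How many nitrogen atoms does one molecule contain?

3

Atom tally by fragment:
  pyrimidine ring core → C:4 H:4 N:2
  (− 2 ring H displaced by substituents)
  + COOCH3 → C:2 H:3 O:2
  + N(CH3)2 → N:1 C:2 H:6
Element totals:
  C: 8
  H: 11
  N: 3
  O: 2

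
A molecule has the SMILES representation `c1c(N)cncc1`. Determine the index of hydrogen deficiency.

4

Atom tally by fragment:
  pyridine ring core → C:5 H:5 N:1
  (− 1 ring H displaced by substituents)
  + NH2 → N:1 H:2
Element totals:
  C: 5
  H: 6
  N: 2
Molecular formula: C5H6N2.
DoU = (2C + 2 + N − H − X) / 2 = (2·5 + 2 + 2 − 6 − 0) / 2 = 4.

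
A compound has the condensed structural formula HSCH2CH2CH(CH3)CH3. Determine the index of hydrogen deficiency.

0

Element totals:
  C: 5
  H: 12
  S: 1
Molecular formula: C5H12S.
DoU = (2C + 2 + N − H − X) / 2 = (2·5 + 2 + 0 − 12 − 0) / 2 = 0.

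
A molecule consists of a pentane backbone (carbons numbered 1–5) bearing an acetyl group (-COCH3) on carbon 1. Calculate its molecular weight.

114.19 g/mol

Atom tally by fragment:
  CH3COCH2 → C:3 H:5 O:1
  CH2 → C:1 H:2
  CH2 → C:1 H:2
  CH2 → C:1 H:2
  CH3 → C:1 H:3
Element totals:
  C: 7
  H: 14
  O: 1
Molecular formula: C7H14O.
  M = 7(12.011) + 14(1.008) + 15.999
    = 84.077 + 14.112 + 15.999 = 114.188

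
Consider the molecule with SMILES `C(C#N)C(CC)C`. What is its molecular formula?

C6H11N

Atom tally by fragment:
  NCCH2 → C:2 H:2 N:1
  CH(C2H5) → C:3 H:6
  CH3 → C:1 H:3
Element totals:
  C: 6
  H: 11
  N: 1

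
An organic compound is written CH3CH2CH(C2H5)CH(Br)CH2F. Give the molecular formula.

C7H14BrF

Atom tally by fragment:
  CH3 → C:1 H:3
  CH2 → C:1 H:2
  CH(C2H5) → C:3 H:6
  CH(Br) → C:1 H:1 Br:1
  CH2F → C:1 H:2 F:1
Element totals:
  C: 7
  H: 14
  Br: 1
  F: 1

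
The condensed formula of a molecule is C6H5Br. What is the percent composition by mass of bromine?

Atom tally by fragment:
  benzene ring core → C:6 H:6
  (− 1 ring H displaced by substituents)
  + Br → Br:1
Element totals:
  C: 6
  H: 5
  Br: 1
Molecular formula: C6H5Br.
Molar mass = 157.010 g/mol.
Mass from Br: 1 × 79.904 = 79.904 g/mol.
%Br = 79.904 / 157.010 × 100 = 50.89%.

50.89%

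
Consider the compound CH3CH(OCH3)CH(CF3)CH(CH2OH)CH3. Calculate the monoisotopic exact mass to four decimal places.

200.1024

Element totals:
  C: 8
  H: 15
  F: 3
  O: 2
Molecular formula: C8H15F3O2.
  M = 8(12.0) + 15(1.007825) + 3(18.998403) + 2(15.994915)
    = 96.000000 + 15.117375 + 56.995209 + 31.989830 = 200.102414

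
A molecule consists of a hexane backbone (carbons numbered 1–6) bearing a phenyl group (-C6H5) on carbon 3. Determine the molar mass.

Atom tally by fragment:
  CH3 → C:1 H:3
  CH2 → C:1 H:2
  CH(C6H5) → C:7 H:6
  CH2 → C:1 H:2
  CH2 → C:1 H:2
  CH3 → C:1 H:3
Element totals:
  C: 12
  H: 18
Molecular formula: C12H18.
  M = 12(12.011) + 18(1.008)
    = 144.132 + 18.144 = 162.276

162.28 g/mol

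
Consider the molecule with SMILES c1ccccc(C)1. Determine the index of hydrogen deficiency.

4

Atom tally by fragment:
  benzene ring core → C:6 H:6
  (− 1 ring H displaced by substituents)
  + CH3 → C:1 H:3
Element totals:
  C: 7
  H: 8
Molecular formula: C7H8.
DoU = (2C + 2 + N − H − X) / 2 = (2·7 + 2 + 0 − 8 − 0) / 2 = 4.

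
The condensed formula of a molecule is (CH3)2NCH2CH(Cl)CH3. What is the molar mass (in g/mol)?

Atom tally by fragment:
  (CH3)2NCH2 → C:3 H:8 N:1
  CH(Cl) → C:1 H:1 Cl:1
  CH3 → C:1 H:3
Element totals:
  C: 5
  H: 12
  Cl: 1
  N: 1
Molecular formula: C5H12ClN.
  M = 5(12.011) + 12(1.008) + 35.45 + 14.007
    = 60.055 + 12.096 + 35.450 + 14.007 = 121.608

121.61 g/mol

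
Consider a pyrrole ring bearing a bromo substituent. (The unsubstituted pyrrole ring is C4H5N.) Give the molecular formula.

C4H4BrN

Atom tally by fragment:
  pyrrole ring core → C:4 H:5 N:1
  (− 1 ring H displaced by substituents)
  + Br → Br:1
Element totals:
  C: 4
  H: 4
  Br: 1
  N: 1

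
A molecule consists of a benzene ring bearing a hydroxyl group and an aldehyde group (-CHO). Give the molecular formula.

Atom tally by fragment:
  benzene ring core → C:6 H:6
  (− 2 ring H displaced by substituents)
  + OH → O:1 H:1
  + CHO → C:1 H:1 O:1
Element totals:
  C: 7
  H: 6
  O: 2

C7H6O2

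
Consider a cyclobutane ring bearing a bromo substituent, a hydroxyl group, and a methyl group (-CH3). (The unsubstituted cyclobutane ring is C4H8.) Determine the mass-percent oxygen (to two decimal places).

Atom tally by fragment:
  cyclobutane ring core → C:4 H:8
  (− 3 ring H displaced by substituents)
  + Br → Br:1
  + OH → O:1 H:1
  + CH3 → C:1 H:3
Element totals:
  C: 5
  H: 9
  Br: 1
  O: 1
Molecular formula: C5H9BrO.
Molar mass = 165.030 g/mol.
Mass from O: 1 × 15.999 = 15.999 g/mol.
%O = 15.999 / 165.030 × 100 = 9.69%.

9.69%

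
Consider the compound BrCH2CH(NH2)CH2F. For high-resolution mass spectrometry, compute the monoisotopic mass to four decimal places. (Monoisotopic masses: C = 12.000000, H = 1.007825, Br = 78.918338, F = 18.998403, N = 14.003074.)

154.9746

Element totals:
  C: 3
  H: 7
  Br: 1
  F: 1
  N: 1
Molecular formula: C3H7BrFN.
  M = 3(12.0) + 7(1.007825) + 78.918338 + 18.998403 + 14.003074
    = 36.000000 + 7.054775 + 78.918338 + 18.998403 + 14.003074 = 154.974590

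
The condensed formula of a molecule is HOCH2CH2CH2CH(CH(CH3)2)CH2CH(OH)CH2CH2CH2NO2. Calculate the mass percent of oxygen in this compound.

25.87%

Element totals:
  C: 12
  H: 25
  N: 1
  O: 4
Molecular formula: C12H25NO4.
Molar mass = 247.335 g/mol.
Mass from O: 4 × 15.999 = 63.996 g/mol.
%O = 63.996 / 247.335 × 100 = 25.87%.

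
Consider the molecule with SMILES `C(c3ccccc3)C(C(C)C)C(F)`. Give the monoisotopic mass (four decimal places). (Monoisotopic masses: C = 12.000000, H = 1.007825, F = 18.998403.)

180.1314

Atom tally by fragment:
  C6H5CH2 → C:7 H:7
  CH(CH(CH3)2) → C:4 H:8
  CH2F → C:1 H:2 F:1
Element totals:
  C: 12
  H: 17
  F: 1
Molecular formula: C12H17F.
  M = 12(12.0) + 17(1.007825) + 18.998403
    = 144.000000 + 17.133025 + 18.998403 = 180.131428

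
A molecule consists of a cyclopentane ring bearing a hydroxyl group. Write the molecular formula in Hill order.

C5H10O

Atom tally by fragment:
  cyclopentane ring core → C:5 H:10
  (− 1 ring H displaced by substituents)
  + OH → O:1 H:1
Element totals:
  C: 5
  H: 10
  O: 1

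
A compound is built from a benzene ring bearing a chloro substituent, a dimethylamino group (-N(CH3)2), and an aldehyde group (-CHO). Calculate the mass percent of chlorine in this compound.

Atom tally by fragment:
  benzene ring core → C:6 H:6
  (− 3 ring H displaced by substituents)
  + Cl → Cl:1
  + N(CH3)2 → N:1 C:2 H:6
  + CHO → C:1 H:1 O:1
Element totals:
  C: 9
  H: 10
  Cl: 1
  N: 1
  O: 1
Molecular formula: C9H10ClNO.
Molar mass = 183.635 g/mol.
Mass from Cl: 1 × 35.45 = 35.450 g/mol.
%Cl = 35.450 / 183.635 × 100 = 19.30%.

19.30%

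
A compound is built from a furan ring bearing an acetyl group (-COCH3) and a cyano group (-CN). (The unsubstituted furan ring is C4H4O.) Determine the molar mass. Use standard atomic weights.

Atom tally by fragment:
  furan ring core → C:4 H:4 O:1
  (− 2 ring H displaced by substituents)
  + COCH3 → C:2 H:3 O:1
  + CN → C:1 N:1
Element totals:
  C: 7
  H: 5
  N: 1
  O: 2
Molecular formula: C7H5NO2.
  M = 7(12.011) + 5(1.008) + 14.007 + 2(15.999)
    = 84.077 + 5.040 + 14.007 + 31.998 = 135.122

135.12 g/mol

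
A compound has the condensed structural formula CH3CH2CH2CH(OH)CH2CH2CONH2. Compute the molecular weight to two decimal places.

Element totals:
  C: 7
  H: 15
  N: 1
  O: 2
Molecular formula: C7H15NO2.
  M = 7(12.011) + 15(1.008) + 14.007 + 2(15.999)
    = 84.077 + 15.120 + 14.007 + 31.998 = 145.202

145.20 g/mol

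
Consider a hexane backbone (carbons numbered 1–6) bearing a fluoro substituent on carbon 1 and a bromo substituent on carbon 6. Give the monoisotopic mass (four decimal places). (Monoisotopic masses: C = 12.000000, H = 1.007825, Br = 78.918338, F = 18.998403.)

182.0106

Atom tally by fragment:
  FCH2 → C:1 H:2 F:1
  CH2 → C:1 H:2
  CH2 → C:1 H:2
  CH2 → C:1 H:2
  CH2 → C:1 H:2
  CH2Br → C:1 H:2 Br:1
Element totals:
  C: 6
  H: 12
  Br: 1
  F: 1
Molecular formula: C6H12BrF.
  M = 6(12.0) + 12(1.007825) + 78.918338 + 18.998403
    = 72.000000 + 12.093900 + 78.918338 + 18.998403 = 182.010641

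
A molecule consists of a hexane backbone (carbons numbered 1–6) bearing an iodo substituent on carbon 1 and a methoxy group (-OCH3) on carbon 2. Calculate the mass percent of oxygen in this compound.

Atom tally by fragment:
  ICH2 → C:1 H:2 I:1
  CH(OCH3) → C:2 H:4 O:1
  CH2 → C:1 H:2
  CH2 → C:1 H:2
  CH2 → C:1 H:2
  CH3 → C:1 H:3
Element totals:
  C: 7
  H: 15
  I: 1
  O: 1
Molecular formula: C7H15IO.
Molar mass = 242.100 g/mol.
Mass from O: 1 × 15.999 = 15.999 g/mol.
%O = 15.999 / 242.100 × 100 = 6.61%.

6.61%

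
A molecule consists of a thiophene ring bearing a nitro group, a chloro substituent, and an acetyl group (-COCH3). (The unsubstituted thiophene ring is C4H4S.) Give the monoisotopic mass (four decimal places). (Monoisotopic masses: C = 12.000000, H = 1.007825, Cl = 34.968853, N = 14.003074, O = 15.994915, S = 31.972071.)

204.9600

Atom tally by fragment:
  thiophene ring core → C:4 H:4 S:1
  (− 3 ring H displaced by substituents)
  + NO2 → N:1 O:2
  + Cl → Cl:1
  + COCH3 → C:2 H:3 O:1
Element totals:
  C: 6
  H: 4
  Cl: 1
  N: 1
  O: 3
  S: 1
Molecular formula: C6H4ClNO3S.
  M = 6(12.0) + 4(1.007825) + 34.968853 + 14.003074 + 3(15.994915) + 31.972071
    = 72.000000 + 4.031300 + 34.968853 + 14.003074 + 47.984745 + 31.972071 = 204.960043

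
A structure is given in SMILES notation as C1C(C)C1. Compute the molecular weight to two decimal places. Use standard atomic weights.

Atom tally by fragment:
  cyclopropane ring core → C:3 H:6
  (− 1 ring H displaced by substituents)
  + CH3 → C:1 H:3
Element totals:
  C: 4
  H: 8
Molecular formula: C4H8.
  M = 4(12.011) + 8(1.008)
    = 48.044 + 8.064 = 56.108

56.11 g/mol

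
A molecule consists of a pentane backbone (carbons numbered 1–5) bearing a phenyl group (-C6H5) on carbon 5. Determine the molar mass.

Atom tally by fragment:
  CH3 → C:1 H:3
  CH2 → C:1 H:2
  CH2 → C:1 H:2
  CH2 → C:1 H:2
  CH2C6H5 → C:7 H:7
Element totals:
  C: 11
  H: 16
Molecular formula: C11H16.
  M = 11(12.011) + 16(1.008)
    = 132.121 + 16.128 = 148.249

148.25 g/mol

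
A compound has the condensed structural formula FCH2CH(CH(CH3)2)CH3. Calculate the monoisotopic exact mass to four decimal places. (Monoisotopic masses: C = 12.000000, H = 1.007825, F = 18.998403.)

Element totals:
  C: 6
  H: 13
  F: 1
Molecular formula: C6H13F.
  M = 6(12.0) + 13(1.007825) + 18.998403
    = 72.000000 + 13.101725 + 18.998403 = 104.100128

104.1001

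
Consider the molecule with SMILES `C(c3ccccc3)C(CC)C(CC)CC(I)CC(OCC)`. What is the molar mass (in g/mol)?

Atom tally by fragment:
  C6H5CH2 → C:7 H:7
  CH(C2H5) → C:3 H:6
  CH(C2H5) → C:3 H:6
  CH2 → C:1 H:2
  CH(I) → C:1 H:1 I:1
  CH2 → C:1 H:2
  CH2OC2H5 → C:3 H:7 O:1
Element totals:
  C: 19
  H: 31
  I: 1
  O: 1
Molecular formula: C19H31IO.
  M = 19(12.011) + 31(1.008) + 126.904 + 15.999
    = 228.209 + 31.248 + 126.904 + 15.999 = 402.360

402.36 g/mol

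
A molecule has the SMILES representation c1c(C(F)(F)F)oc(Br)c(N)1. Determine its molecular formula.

Atom tally by fragment:
  furan ring core → C:4 H:4 O:1
  (− 3 ring H displaced by substituents)
  + CF3 → C:1 F:3
  + Br → Br:1
  + NH2 → N:1 H:2
Element totals:
  C: 5
  H: 3
  Br: 1
  F: 3
  N: 1
  O: 1

C5H3BrF3NO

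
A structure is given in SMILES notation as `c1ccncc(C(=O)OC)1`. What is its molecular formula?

C7H7NO2

Atom tally by fragment:
  pyridine ring core → C:5 H:5 N:1
  (− 1 ring H displaced by substituents)
  + COOCH3 → C:2 H:3 O:2
Element totals:
  C: 7
  H: 7
  N: 1
  O: 2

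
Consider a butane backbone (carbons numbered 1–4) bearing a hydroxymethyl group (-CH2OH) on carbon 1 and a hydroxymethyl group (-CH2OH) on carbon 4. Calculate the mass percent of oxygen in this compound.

27.08%

Atom tally by fragment:
  HOCH2CH2 → C:2 H:5 O:1
  CH2 → C:1 H:2
  CH2 → C:1 H:2
  CH2CH2OH → C:2 H:5 O:1
Element totals:
  C: 6
  H: 14
  O: 2
Molecular formula: C6H14O2.
Molar mass = 118.176 g/mol.
Mass from O: 2 × 15.999 = 31.998 g/mol.
%O = 31.998 / 118.176 × 100 = 27.08%.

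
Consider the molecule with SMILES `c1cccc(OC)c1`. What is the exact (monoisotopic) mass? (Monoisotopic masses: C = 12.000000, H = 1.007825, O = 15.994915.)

108.0575

Atom tally by fragment:
  benzene ring core → C:6 H:6
  (− 1 ring H displaced by substituents)
  + OCH3 → C:1 H:3 O:1
Element totals:
  C: 7
  H: 8
  O: 1
Molecular formula: C7H8O.
  M = 7(12.0) + 8(1.007825) + 15.994915
    = 84.000000 + 8.062600 + 15.994915 = 108.057515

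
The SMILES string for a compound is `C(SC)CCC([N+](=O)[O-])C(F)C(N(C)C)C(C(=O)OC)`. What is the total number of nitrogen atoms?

2

Atom tally by fragment:
  CH3SCH2 → C:2 H:5 S:1
  CH2 → C:1 H:2
  CH2 → C:1 H:2
  CH(NO2) → C:1 H:1 N:1 O:2
  CH(F) → C:1 H:1 F:1
  CH(N(CH3)2) → C:3 H:7 N:1
  CH2COOCH3 → C:3 H:5 O:2
Element totals:
  C: 12
  H: 23
  F: 1
  N: 2
  O: 4
  S: 1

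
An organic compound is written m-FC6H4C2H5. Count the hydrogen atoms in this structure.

9

Element totals:
  C: 8
  H: 9
  F: 1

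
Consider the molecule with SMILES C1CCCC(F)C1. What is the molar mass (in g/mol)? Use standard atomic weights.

102.15 g/mol

Atom tally by fragment:
  cyclohexane ring core → C:6 H:12
  (− 1 ring H displaced by substituents)
  + F → F:1
Element totals:
  C: 6
  H: 11
  F: 1
Molecular formula: C6H11F.
  M = 6(12.011) + 11(1.008) + 18.998
    = 72.066 + 11.088 + 18.998 = 102.152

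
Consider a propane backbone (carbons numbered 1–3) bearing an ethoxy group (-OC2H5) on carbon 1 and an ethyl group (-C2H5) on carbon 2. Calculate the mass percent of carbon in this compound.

Atom tally by fragment:
  C2H5OCH2 → C:3 H:7 O:1
  CH(C2H5) → C:3 H:6
  CH3 → C:1 H:3
Element totals:
  C: 7
  H: 16
  O: 1
Molecular formula: C7H16O.
Molar mass = 116.204 g/mol.
Mass from C: 7 × 12.011 = 84.077 g/mol.
%C = 84.077 / 116.204 × 100 = 72.35%.

72.35%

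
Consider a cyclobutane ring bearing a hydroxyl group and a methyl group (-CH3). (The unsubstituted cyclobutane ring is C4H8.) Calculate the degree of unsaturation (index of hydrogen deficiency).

1

Atom tally by fragment:
  cyclobutane ring core → C:4 H:8
  (− 2 ring H displaced by substituents)
  + OH → O:1 H:1
  + CH3 → C:1 H:3
Element totals:
  C: 5
  H: 10
  O: 1
Molecular formula: C5H10O.
DoU = (2C + 2 + N − H − X) / 2 = (2·5 + 2 + 0 − 10 − 0) / 2 = 1.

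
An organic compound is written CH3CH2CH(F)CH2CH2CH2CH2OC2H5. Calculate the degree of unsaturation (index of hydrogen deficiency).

0

Atom tally by fragment:
  CH3 → C:1 H:3
  CH2 → C:1 H:2
  CH(F) → C:1 H:1 F:1
  CH2 → C:1 H:2
  CH2 → C:1 H:2
  CH2 → C:1 H:2
  CH2OC2H5 → C:3 H:7 O:1
Element totals:
  C: 9
  H: 19
  F: 1
  O: 1
Molecular formula: C9H19FO.
DoU = (2C + 2 + N − H − X) / 2 = (2·9 + 2 + 0 − 19 − 1) / 2 = 0.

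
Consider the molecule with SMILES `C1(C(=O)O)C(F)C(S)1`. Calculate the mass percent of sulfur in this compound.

23.55%

Atom tally by fragment:
  cyclopropane ring core → C:3 H:6
  (− 3 ring H displaced by substituents)
  + COOH → C:1 H:1 O:2
  + F → F:1
  + SH → S:1 H:1
Element totals:
  C: 4
  H: 5
  F: 1
  O: 2
  S: 1
Molecular formula: C4H5FO2S.
Molar mass = 136.140 g/mol.
Mass from S: 1 × 32.06 = 32.060 g/mol.
%S = 32.060 / 136.140 × 100 = 23.55%.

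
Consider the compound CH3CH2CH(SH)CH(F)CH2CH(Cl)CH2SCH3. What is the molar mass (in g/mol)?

230.78 g/mol

Atom tally by fragment:
  CH3 → C:1 H:3
  CH2 → C:1 H:2
  CH(SH) → C:1 H:2 S:1
  CH(F) → C:1 H:1 F:1
  CH2 → C:1 H:2
  CH(Cl) → C:1 H:1 Cl:1
  CH2SCH3 → C:2 H:5 S:1
Element totals:
  C: 8
  H: 16
  Cl: 1
  F: 1
  S: 2
Molecular formula: C8H16ClFS2.
  M = 8(12.011) + 16(1.008) + 35.45 + 18.998 + 2(32.06)
    = 96.088 + 16.128 + 35.450 + 18.998 + 64.120 = 230.784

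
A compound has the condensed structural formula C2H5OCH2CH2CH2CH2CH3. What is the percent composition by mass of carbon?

Atom tally by fragment:
  C2H5OCH2 → C:3 H:7 O:1
  CH2 → C:1 H:2
  CH2 → C:1 H:2
  CH2 → C:1 H:2
  CH3 → C:1 H:3
Element totals:
  C: 7
  H: 16
  O: 1
Molecular formula: C7H16O.
Molar mass = 116.204 g/mol.
Mass from C: 7 × 12.011 = 84.077 g/mol.
%C = 84.077 / 116.204 × 100 = 72.35%.

72.35%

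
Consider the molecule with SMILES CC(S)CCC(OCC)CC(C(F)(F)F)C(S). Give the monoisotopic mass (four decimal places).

Atom tally by fragment:
  CH3 → C:1 H:3
  CH(SH) → C:1 H:2 S:1
  CH2 → C:1 H:2
  CH2 → C:1 H:2
  CH(OC2H5) → C:3 H:6 O:1
  CH2 → C:1 H:2
  CH(CF3) → C:2 H:1 F:3
  CH2SH → C:1 H:3 S:1
Element totals:
  C: 11
  H: 21
  F: 3
  O: 1
  S: 2
Molecular formula: C11H21F3OS2.
  M = 11(12.0) + 21(1.007825) + 3(18.998403) + 15.994915 + 2(31.972071)
    = 132.000000 + 21.164325 + 56.995209 + 15.994915 + 63.944142 = 290.098591

290.0986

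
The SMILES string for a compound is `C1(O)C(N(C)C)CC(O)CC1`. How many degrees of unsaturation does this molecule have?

1

Atom tally by fragment:
  cyclohexane ring core → C:6 H:12
  (− 3 ring H displaced by substituents)
  + OH → O:1 H:1
  + N(CH3)2 → N:1 C:2 H:6
  + OH → O:1 H:1
Element totals:
  C: 8
  H: 17
  N: 1
  O: 2
Molecular formula: C8H17NO2.
DoU = (2C + 2 + N − H − X) / 2 = (2·8 + 2 + 1 − 17 − 0) / 2 = 1.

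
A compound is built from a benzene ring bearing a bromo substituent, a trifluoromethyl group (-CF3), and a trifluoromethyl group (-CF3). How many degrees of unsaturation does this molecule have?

Atom tally by fragment:
  benzene ring core → C:6 H:6
  (− 3 ring H displaced by substituents)
  + Br → Br:1
  + CF3 → C:1 F:3
  + CF3 → C:1 F:3
Element totals:
  C: 8
  H: 3
  Br: 1
  F: 6
Molecular formula: C8H3BrF6.
DoU = (2C + 2 + N − H − X) / 2 = (2·8 + 2 + 0 − 3 − 7) / 2 = 4.

4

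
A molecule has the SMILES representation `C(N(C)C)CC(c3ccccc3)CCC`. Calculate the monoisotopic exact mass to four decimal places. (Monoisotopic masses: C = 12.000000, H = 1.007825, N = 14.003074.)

Atom tally by fragment:
  (CH3)2NCH2 → C:3 H:8 N:1
  CH2 → C:1 H:2
  CH(C6H5) → C:7 H:6
  CH2 → C:1 H:2
  CH2 → C:1 H:2
  CH3 → C:1 H:3
Element totals:
  C: 14
  H: 23
  N: 1
Molecular formula: C14H23N.
  M = 14(12.0) + 23(1.007825) + 14.003074
    = 168.000000 + 23.179975 + 14.003074 = 205.183049

205.1830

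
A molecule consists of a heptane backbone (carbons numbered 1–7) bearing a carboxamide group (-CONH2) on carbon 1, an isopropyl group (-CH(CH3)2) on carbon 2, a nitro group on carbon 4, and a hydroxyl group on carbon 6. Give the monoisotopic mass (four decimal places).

Atom tally by fragment:
  H2NOCCH2 → C:2 H:4 O:1 N:1
  CH(CH(CH3)2) → C:4 H:8
  CH2 → C:1 H:2
  CH(NO2) → C:1 H:1 N:1 O:2
  CH2 → C:1 H:2
  CH(OH) → C:1 H:2 O:1
  CH3 → C:1 H:3
Element totals:
  C: 11
  H: 22
  N: 2
  O: 4
Molecular formula: C11H22N2O4.
  M = 11(12.0) + 22(1.007825) + 2(14.003074) + 4(15.994915)
    = 132.000000 + 22.172150 + 28.006148 + 63.979660 = 246.157958

246.1580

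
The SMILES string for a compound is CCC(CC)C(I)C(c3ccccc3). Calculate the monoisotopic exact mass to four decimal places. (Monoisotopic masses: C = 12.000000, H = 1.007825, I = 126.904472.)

302.0531

Atom tally by fragment:
  CH3 → C:1 H:3
  CH2 → C:1 H:2
  CH(C2H5) → C:3 H:6
  CH(I) → C:1 H:1 I:1
  CH2C6H5 → C:7 H:7
Element totals:
  C: 13
  H: 19
  I: 1
Molecular formula: C13H19I.
  M = 13(12.0) + 19(1.007825) + 126.904472
    = 156.000000 + 19.148675 + 126.904472 = 302.053147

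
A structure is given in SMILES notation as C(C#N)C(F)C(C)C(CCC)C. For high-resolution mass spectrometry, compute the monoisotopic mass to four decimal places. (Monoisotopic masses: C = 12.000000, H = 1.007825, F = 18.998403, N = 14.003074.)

171.1423

Atom tally by fragment:
  NCCH2 → C:2 H:2 N:1
  CH(F) → C:1 H:1 F:1
  CH(CH3) → C:2 H:4
  CH(CH2CH2CH3) → C:4 H:8
  CH3 → C:1 H:3
Element totals:
  C: 10
  H: 18
  F: 1
  N: 1
Molecular formula: C10H18FN.
  M = 10(12.0) + 18(1.007825) + 18.998403 + 14.003074
    = 120.000000 + 18.140850 + 18.998403 + 14.003074 = 171.142327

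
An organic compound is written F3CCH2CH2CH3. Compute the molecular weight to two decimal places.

Atom tally by fragment:
  F3CCH2 → C:2 H:2 F:3
  CH2 → C:1 H:2
  CH3 → C:1 H:3
Element totals:
  C: 4
  H: 7
  F: 3
Molecular formula: C4H7F3.
  M = 4(12.011) + 7(1.008) + 3(18.998)
    = 48.044 + 7.056 + 56.994 = 112.094

112.09 g/mol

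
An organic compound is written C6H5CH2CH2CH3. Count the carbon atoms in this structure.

Atom tally by fragment:
  C6H5CH2 → C:7 H:7
  CH2 → C:1 H:2
  CH3 → C:1 H:3
Element totals:
  C: 9
  H: 12

9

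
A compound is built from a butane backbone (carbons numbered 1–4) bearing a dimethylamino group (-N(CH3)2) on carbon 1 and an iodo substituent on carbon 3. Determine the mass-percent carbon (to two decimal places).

31.73%

Atom tally by fragment:
  (CH3)2NCH2 → C:3 H:8 N:1
  CH2 → C:1 H:2
  CH(I) → C:1 H:1 I:1
  CH3 → C:1 H:3
Element totals:
  C: 6
  H: 14
  I: 1
  N: 1
Molecular formula: C6H14IN.
Molar mass = 227.089 g/mol.
Mass from C: 6 × 12.011 = 72.066 g/mol.
%C = 72.066 / 227.089 × 100 = 31.73%.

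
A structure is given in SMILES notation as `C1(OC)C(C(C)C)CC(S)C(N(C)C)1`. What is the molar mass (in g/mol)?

Atom tally by fragment:
  cyclopentane ring core → C:5 H:10
  (− 4 ring H displaced by substituents)
  + OCH3 → C:1 H:3 O:1
  + CH(CH3)2 → C:3 H:7
  + SH → S:1 H:1
  + N(CH3)2 → N:1 C:2 H:6
Element totals:
  C: 11
  H: 23
  N: 1
  O: 1
  S: 1
Molecular formula: C11H23NOS.
  M = 11(12.011) + 23(1.008) + 14.007 + 15.999 + 32.06
    = 132.121 + 23.184 + 14.007 + 15.999 + 32.060 = 217.371

217.37 g/mol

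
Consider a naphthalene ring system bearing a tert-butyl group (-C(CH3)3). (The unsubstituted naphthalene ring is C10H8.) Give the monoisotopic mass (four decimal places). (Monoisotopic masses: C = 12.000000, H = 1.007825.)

184.1252

Atom tally by fragment:
  naphthalene ring system core → C:10 H:8
  (− 1 ring H displaced by substituents)
  + C(CH3)3 → C:4 H:9
Element totals:
  C: 14
  H: 16
Molecular formula: C14H16.
  M = 14(12.0) + 16(1.007825)
    = 168.000000 + 16.125200 = 184.125200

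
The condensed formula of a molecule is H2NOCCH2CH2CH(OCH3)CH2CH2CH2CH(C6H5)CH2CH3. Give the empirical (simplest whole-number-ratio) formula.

C17H27NO2

Element totals:
  C: 17
  H: 27
  N: 1
  O: 2
Molecular formula: C17H27NO2.
gcd of subscripts (17, 27, 1, 2) = 1, so the empirical formula equals the molecular formula.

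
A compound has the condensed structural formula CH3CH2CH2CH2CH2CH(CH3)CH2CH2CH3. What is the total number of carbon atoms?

Atom tally by fragment:
  CH3 → C:1 H:3
  CH2 → C:1 H:2
  CH2 → C:1 H:2
  CH2 → C:1 H:2
  CH2 → C:1 H:2
  CH(CH3) → C:2 H:4
  CH2 → C:1 H:2
  CH2 → C:1 H:2
  CH3 → C:1 H:3
Element totals:
  C: 10
  H: 22

10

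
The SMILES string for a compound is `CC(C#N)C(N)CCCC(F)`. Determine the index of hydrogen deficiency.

2

Atom tally by fragment:
  CH3 → C:1 H:3
  CH(CN) → C:2 H:1 N:1
  CH(NH2) → C:1 H:3 N:1
  CH2 → C:1 H:2
  CH2 → C:1 H:2
  CH2 → C:1 H:2
  CH2F → C:1 H:2 F:1
Element totals:
  C: 8
  H: 15
  F: 1
  N: 2
Molecular formula: C8H15FN2.
DoU = (2C + 2 + N − H − X) / 2 = (2·8 + 2 + 2 − 15 − 1) / 2 = 2.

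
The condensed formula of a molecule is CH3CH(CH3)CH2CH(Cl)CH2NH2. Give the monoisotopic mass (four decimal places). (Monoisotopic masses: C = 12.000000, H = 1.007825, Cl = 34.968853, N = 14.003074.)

135.0815

Element totals:
  C: 6
  H: 14
  Cl: 1
  N: 1
Molecular formula: C6H14ClN.
  M = 6(12.0) + 14(1.007825) + 34.968853 + 14.003074
    = 72.000000 + 14.109550 + 34.968853 + 14.003074 = 135.081477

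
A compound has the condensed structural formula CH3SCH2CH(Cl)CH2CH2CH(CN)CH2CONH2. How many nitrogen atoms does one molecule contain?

2

Atom tally by fragment:
  CH3SCH2 → C:2 H:5 S:1
  CH(Cl) → C:1 H:1 Cl:1
  CH2 → C:1 H:2
  CH2 → C:1 H:2
  CH(CN) → C:2 H:1 N:1
  CH2CONH2 → C:2 H:4 O:1 N:1
Element totals:
  C: 9
  H: 15
  Cl: 1
  N: 2
  O: 1
  S: 1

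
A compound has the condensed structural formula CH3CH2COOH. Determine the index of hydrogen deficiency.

Atom tally by fragment:
  CH3 → C:1 H:3
  CH2COOH → C:2 H:3 O:2
Element totals:
  C: 3
  H: 6
  O: 2
Molecular formula: C3H6O2.
DoU = (2C + 2 + N − H − X) / 2 = (2·3 + 2 + 0 − 6 − 0) / 2 = 1.

1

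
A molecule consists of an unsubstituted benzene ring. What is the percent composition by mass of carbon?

92.26%

Atom tally by fragment:
  benzene ring core → C:6 H:6
Element totals:
  C: 6
  H: 6
Molecular formula: C6H6.
Molar mass = 78.114 g/mol.
Mass from C: 6 × 12.011 = 72.066 g/mol.
%C = 72.066 / 78.114 × 100 = 92.26%.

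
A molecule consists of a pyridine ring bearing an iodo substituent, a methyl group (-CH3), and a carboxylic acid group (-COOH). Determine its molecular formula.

Atom tally by fragment:
  pyridine ring core → C:5 H:5 N:1
  (− 3 ring H displaced by substituents)
  + I → I:1
  + CH3 → C:1 H:3
  + COOH → C:1 H:1 O:2
Element totals:
  C: 7
  H: 6
  I: 1
  N: 1
  O: 2

C7H6INO2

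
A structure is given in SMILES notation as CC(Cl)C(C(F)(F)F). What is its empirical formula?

C4H6ClF3

Atom tally by fragment:
  CH3 → C:1 H:3
  CH(Cl) → C:1 H:1 Cl:1
  CH2CF3 → C:2 H:2 F:3
Element totals:
  C: 4
  H: 6
  Cl: 1
  F: 3
Molecular formula: C4H6ClF3.
gcd of subscripts (4, 1, 3, 6) = 1, so the empirical formula equals the molecular formula.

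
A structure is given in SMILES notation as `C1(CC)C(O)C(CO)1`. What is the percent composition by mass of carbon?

62.04%

Atom tally by fragment:
  cyclopropane ring core → C:3 H:6
  (− 3 ring H displaced by substituents)
  + C2H5 → C:2 H:5
  + OH → O:1 H:1
  + CH2OH → C:1 H:3 O:1
Element totals:
  C: 6
  H: 12
  O: 2
Molecular formula: C6H12O2.
Molar mass = 116.160 g/mol.
Mass from C: 6 × 12.011 = 72.066 g/mol.
%C = 72.066 / 116.160 × 100 = 62.04%.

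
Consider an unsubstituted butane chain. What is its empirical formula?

Atom tally by fragment:
  CH3 → C:1 H:3
  CH2 → C:1 H:2
  CH2 → C:1 H:2
  CH3 → C:1 H:3
Element totals:
  C: 4
  H: 10
Molecular formula: C4H10.
gcd of subscripts = 2; dividing each by 2:
  C: 4/2 = 2
  H: 10/2 = 5

C2H5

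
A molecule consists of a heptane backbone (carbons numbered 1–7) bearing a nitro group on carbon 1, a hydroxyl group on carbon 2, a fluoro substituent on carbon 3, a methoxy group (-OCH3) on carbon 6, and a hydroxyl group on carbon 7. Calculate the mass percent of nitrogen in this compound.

Atom tally by fragment:
  O2NCH2 → C:1 H:2 N:1 O:2
  CH(OH) → C:1 H:2 O:1
  CH(F) → C:1 H:1 F:1
  CH2 → C:1 H:2
  CH2 → C:1 H:2
  CH(OCH3) → C:2 H:4 O:1
  CH2OH → C:1 H:3 O:1
Element totals:
  C: 8
  H: 16
  F: 1
  N: 1
  O: 5
Molecular formula: C8H16FNO5.
Molar mass = 225.216 g/mol.
Mass from N: 1 × 14.007 = 14.007 g/mol.
%N = 14.007 / 225.216 × 100 = 6.22%.

6.22%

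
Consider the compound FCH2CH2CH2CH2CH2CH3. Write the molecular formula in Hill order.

C6H13F

Element totals:
  C: 6
  H: 13
  F: 1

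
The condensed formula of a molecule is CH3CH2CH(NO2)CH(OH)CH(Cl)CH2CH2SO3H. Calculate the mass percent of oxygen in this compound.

Atom tally by fragment:
  CH3 → C:1 H:3
  CH2 → C:1 H:2
  CH(NO2) → C:1 H:1 N:1 O:2
  CH(OH) → C:1 H:2 O:1
  CH(Cl) → C:1 H:1 Cl:1
  CH2 → C:1 H:2
  CH2SO3H → C:1 H:3 S:1 O:3
Element totals:
  C: 7
  H: 14
  Cl: 1
  N: 1
  O: 6
  S: 1
Molecular formula: C7H14ClNO6S.
Molar mass = 275.700 g/mol.
Mass from O: 6 × 15.999 = 95.994 g/mol.
%O = 95.994 / 275.700 × 100 = 34.82%.

34.82%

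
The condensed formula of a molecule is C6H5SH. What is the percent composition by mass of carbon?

Element totals:
  C: 6
  H: 6
  S: 1
Molecular formula: C6H6S.
Molar mass = 110.174 g/mol.
Mass from C: 6 × 12.011 = 72.066 g/mol.
%C = 72.066 / 110.174 × 100 = 65.41%.

65.41%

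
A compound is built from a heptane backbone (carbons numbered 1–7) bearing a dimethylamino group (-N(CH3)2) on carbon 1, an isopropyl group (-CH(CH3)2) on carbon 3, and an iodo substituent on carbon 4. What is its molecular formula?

C12H26IN

Atom tally by fragment:
  (CH3)2NCH2 → C:3 H:8 N:1
  CH2 → C:1 H:2
  CH(CH(CH3)2) → C:4 H:8
  CH(I) → C:1 H:1 I:1
  CH2 → C:1 H:2
  CH2 → C:1 H:2
  CH3 → C:1 H:3
Element totals:
  C: 12
  H: 26
  I: 1
  N: 1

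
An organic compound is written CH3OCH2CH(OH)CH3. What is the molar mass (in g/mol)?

90.12 g/mol

Atom tally by fragment:
  CH3OCH2 → C:2 H:5 O:1
  CH(OH) → C:1 H:2 O:1
  CH3 → C:1 H:3
Element totals:
  C: 4
  H: 10
  O: 2
Molecular formula: C4H10O2.
  M = 4(12.011) + 10(1.008) + 2(15.999)
    = 48.044 + 10.080 + 31.998 = 90.122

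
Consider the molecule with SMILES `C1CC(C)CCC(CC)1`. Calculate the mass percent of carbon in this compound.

85.63%

Atom tally by fragment:
  cyclohexane ring core → C:6 H:12
  (− 2 ring H displaced by substituents)
  + CH3 → C:1 H:3
  + C2H5 → C:2 H:5
Element totals:
  C: 9
  H: 18
Molecular formula: C9H18.
Molar mass = 126.243 g/mol.
Mass from C: 9 × 12.011 = 108.099 g/mol.
%C = 108.099 / 126.243 × 100 = 85.63%.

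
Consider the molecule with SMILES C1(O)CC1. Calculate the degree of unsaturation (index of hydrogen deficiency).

Atom tally by fragment:
  cyclopropane ring core → C:3 H:6
  (− 1 ring H displaced by substituents)
  + OH → O:1 H:1
Element totals:
  C: 3
  H: 6
  O: 1
Molecular formula: C3H6O.
DoU = (2C + 2 + N − H − X) / 2 = (2·3 + 2 + 0 − 6 − 0) / 2 = 1.

1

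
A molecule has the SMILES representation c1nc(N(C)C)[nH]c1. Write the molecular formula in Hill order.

C5H9N3

Atom tally by fragment:
  imidazole ring core → C:3 H:4 N:2
  (− 1 ring H displaced by substituents)
  + N(CH3)2 → N:1 C:2 H:6
Element totals:
  C: 5
  H: 9
  N: 3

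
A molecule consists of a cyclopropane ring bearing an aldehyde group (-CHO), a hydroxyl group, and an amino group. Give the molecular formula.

Atom tally by fragment:
  cyclopropane ring core → C:3 H:6
  (− 3 ring H displaced by substituents)
  + CHO → C:1 H:1 O:1
  + OH → O:1 H:1
  + NH2 → N:1 H:2
Element totals:
  C: 4
  H: 7
  N: 1
  O: 2

C4H7NO2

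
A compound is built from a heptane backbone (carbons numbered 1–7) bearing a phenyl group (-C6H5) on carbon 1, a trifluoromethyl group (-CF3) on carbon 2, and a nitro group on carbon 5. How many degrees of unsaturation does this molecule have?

Atom tally by fragment:
  C6H5CH2 → C:7 H:7
  CH(CF3) → C:2 H:1 F:3
  CH2 → C:1 H:2
  CH2 → C:1 H:2
  CH(NO2) → C:1 H:1 N:1 O:2
  CH2 → C:1 H:2
  CH3 → C:1 H:3
Element totals:
  C: 14
  H: 18
  F: 3
  N: 1
  O: 2
Molecular formula: C14H18F3NO2.
DoU = (2C + 2 + N − H − X) / 2 = (2·14 + 2 + 1 − 18 − 3) / 2 = 5.

5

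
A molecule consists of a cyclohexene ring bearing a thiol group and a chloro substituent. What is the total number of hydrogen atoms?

9

Atom tally by fragment:
  cyclohexene ring core → C:6 H:10
  (− 2 ring H displaced by substituents)
  + SH → S:1 H:1
  + Cl → Cl:1
Element totals:
  C: 6
  H: 9
  Cl: 1
  S: 1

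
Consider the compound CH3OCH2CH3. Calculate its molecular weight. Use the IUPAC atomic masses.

60.10 g/mol

Atom tally by fragment:
  CH3OCH2 → C:2 H:5 O:1
  CH3 → C:1 H:3
Element totals:
  C: 3
  H: 8
  O: 1
Molecular formula: C3H8O.
  M = 3(12.011) + 8(1.008) + 15.999
    = 36.033 + 8.064 + 15.999 = 60.096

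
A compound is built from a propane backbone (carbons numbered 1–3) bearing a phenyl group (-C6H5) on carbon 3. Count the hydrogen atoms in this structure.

Atom tally by fragment:
  CH3 → C:1 H:3
  CH2 → C:1 H:2
  CH2C6H5 → C:7 H:7
Element totals:
  C: 9
  H: 12

12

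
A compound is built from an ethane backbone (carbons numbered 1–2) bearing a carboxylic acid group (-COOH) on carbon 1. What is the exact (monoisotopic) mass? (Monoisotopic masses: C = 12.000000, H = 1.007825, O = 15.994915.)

74.0368

Atom tally by fragment:
  HOOCCH2 → C:2 H:3 O:2
  CH3 → C:1 H:3
Element totals:
  C: 3
  H: 6
  O: 2
Molecular formula: C3H6O2.
  M = 3(12.0) + 6(1.007825) + 2(15.994915)
    = 36.000000 + 6.046950 + 31.989830 = 74.036780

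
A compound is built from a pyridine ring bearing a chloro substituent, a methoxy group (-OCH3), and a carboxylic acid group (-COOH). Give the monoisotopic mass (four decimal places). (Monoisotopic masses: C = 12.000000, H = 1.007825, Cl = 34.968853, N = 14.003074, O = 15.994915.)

187.0036

Atom tally by fragment:
  pyridine ring core → C:5 H:5 N:1
  (− 3 ring H displaced by substituents)
  + Cl → Cl:1
  + OCH3 → C:1 H:3 O:1
  + COOH → C:1 H:1 O:2
Element totals:
  C: 7
  H: 6
  Cl: 1
  N: 1
  O: 3
Molecular formula: C7H6ClNO3.
  M = 7(12.0) + 6(1.007825) + 34.968853 + 14.003074 + 3(15.994915)
    = 84.000000 + 6.046950 + 34.968853 + 14.003074 + 47.984745 = 187.003622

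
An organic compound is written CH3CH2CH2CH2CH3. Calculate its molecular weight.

Atom tally by fragment:
  CH3 → C:1 H:3
  CH2 → C:1 H:2
  CH2 → C:1 H:2
  CH2 → C:1 H:2
  CH3 → C:1 H:3
Element totals:
  C: 5
  H: 12
Molecular formula: C5H12.
  M = 5(12.011) + 12(1.008)
    = 60.055 + 12.096 = 72.151

72.15 g/mol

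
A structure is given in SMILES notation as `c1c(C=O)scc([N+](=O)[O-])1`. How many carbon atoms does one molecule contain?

Atom tally by fragment:
  thiophene ring core → C:4 H:4 S:1
  (− 2 ring H displaced by substituents)
  + CHO → C:1 H:1 O:1
  + NO2 → N:1 O:2
Element totals:
  C: 5
  H: 3
  N: 1
  O: 3
  S: 1

5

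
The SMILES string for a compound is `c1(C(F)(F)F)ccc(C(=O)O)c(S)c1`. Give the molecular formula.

Atom tally by fragment:
  benzene ring core → C:6 H:6
  (− 3 ring H displaced by substituents)
  + CF3 → C:1 F:3
  + COOH → C:1 H:1 O:2
  + SH → S:1 H:1
Element totals:
  C: 8
  H: 5
  F: 3
  O: 2
  S: 1

C8H5F3O2S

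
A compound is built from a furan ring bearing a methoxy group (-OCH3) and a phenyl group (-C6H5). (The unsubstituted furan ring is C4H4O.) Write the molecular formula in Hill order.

C11H10O2

Atom tally by fragment:
  furan ring core → C:4 H:4 O:1
  (− 2 ring H displaced by substituents)
  + OCH3 → C:1 H:3 O:1
  + C6H5 → C:6 H:5
Element totals:
  C: 11
  H: 10
  O: 2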